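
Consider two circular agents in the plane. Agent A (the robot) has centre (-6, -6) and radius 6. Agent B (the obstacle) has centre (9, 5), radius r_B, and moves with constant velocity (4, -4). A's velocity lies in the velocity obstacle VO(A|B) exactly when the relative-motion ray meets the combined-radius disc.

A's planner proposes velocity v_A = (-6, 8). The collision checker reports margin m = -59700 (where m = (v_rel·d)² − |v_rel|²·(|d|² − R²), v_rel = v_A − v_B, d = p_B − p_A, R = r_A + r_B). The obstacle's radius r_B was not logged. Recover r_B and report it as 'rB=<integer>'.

m = -59700
d = (15, 11);  v_rel = (-10, 12),  |v_rel|² = 244
v_rel×d = (-10)·(11) − (12)·(15) = -290
since m = R²·244 − (-290)²:  R² = (84100 + -59700) / 244 = 100
R = √100 = 10  ⇒  r_B = 10 − 6 = 4

rB=4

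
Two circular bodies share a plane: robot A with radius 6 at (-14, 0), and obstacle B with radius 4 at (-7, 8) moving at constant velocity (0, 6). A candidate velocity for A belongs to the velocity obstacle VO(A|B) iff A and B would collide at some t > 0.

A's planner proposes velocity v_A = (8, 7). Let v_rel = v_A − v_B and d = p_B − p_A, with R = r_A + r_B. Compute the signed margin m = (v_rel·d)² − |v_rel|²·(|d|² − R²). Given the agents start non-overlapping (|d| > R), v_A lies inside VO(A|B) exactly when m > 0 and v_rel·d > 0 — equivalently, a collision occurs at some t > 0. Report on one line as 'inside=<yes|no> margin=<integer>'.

d = (7, 8),  |d|² = 113;  R = 6+4 = 10,  c = 113−10² = 13
v_rel = (8, 1),  |v_rel|² = 65;  v_rel·d = (8)·(7) + (1)·(8) = 64
65·t² − 128·t + 13 = 0  ⇒  m = 64² − 65·13 = 3251
m = 3251 > 0,  v_rel·d = 64 > 0  ⇒  inside

inside=yes margin=3251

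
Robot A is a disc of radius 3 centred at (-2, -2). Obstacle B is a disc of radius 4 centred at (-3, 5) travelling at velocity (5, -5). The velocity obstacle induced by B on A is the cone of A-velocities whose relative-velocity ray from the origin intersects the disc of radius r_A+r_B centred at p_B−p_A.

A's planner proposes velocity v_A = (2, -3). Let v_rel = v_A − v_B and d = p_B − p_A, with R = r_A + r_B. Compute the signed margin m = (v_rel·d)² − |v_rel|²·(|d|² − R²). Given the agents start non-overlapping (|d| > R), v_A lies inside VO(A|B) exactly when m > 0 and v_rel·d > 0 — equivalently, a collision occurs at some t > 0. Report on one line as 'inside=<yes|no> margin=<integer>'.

d = (-1, 7),  |d|² = 50;  R = 3+4 = 7,  c = 50−7² = 1
v_rel = (-3, 2),  |v_rel|² = 13;  v_rel·d = (-3)·(-1) + (2)·(7) = 17
13·t² − 34·t + 1 = 0  ⇒  m = 17² − 13·1 = 276
m = 276 > 0,  v_rel·d = 17 > 0  ⇒  inside

inside=yes margin=276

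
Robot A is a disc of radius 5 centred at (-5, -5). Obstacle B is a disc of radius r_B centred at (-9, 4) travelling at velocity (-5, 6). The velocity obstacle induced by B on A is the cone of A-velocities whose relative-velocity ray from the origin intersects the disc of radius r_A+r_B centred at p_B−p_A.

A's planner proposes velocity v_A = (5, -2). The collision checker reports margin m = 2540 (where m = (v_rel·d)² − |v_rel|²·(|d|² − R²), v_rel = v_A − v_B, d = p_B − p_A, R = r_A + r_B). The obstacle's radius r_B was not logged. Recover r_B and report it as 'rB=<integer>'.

m = 2540
d = (-4, 9);  v_rel = (10, -8),  |v_rel|² = 164
v_rel×d = (10)·(9) − (-8)·(-4) = 58
since m = R²·164 − 58²:  R² = (3364 + 2540) / 164 = 36
R = √36 = 6  ⇒  r_B = 6 − 5 = 1

rB=1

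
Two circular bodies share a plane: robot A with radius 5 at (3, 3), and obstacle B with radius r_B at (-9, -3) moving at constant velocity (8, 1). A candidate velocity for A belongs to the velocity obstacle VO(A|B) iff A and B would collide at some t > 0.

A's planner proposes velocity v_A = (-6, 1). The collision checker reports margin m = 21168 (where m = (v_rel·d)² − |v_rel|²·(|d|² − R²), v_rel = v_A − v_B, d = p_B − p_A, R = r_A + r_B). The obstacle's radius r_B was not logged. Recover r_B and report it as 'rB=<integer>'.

m = 21168
d = (-12, -6);  v_rel = (-14, 0),  |v_rel|² = 196
v_rel×d = (-14)·(-6) − (0)·(-12) = 84
since m = R²·196 − 84²:  R² = (7056 + 21168) / 196 = 144
R = √144 = 12  ⇒  r_B = 12 − 5 = 7

rB=7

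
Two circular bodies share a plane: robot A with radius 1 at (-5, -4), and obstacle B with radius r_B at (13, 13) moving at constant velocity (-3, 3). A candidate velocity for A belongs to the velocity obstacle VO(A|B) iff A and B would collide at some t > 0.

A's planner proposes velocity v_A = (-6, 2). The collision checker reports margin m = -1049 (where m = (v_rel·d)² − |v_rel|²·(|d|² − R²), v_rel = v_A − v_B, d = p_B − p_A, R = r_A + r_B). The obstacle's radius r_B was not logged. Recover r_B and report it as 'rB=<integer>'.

m = -1049
d = (18, 17);  v_rel = (-3, -1),  |v_rel|² = 10
v_rel×d = (-3)·(17) − (-1)·(18) = -33
since m = R²·10 − (-33)²:  R² = (1089 + -1049) / 10 = 4
R = √4 = 2  ⇒  r_B = 2 − 1 = 1

rB=1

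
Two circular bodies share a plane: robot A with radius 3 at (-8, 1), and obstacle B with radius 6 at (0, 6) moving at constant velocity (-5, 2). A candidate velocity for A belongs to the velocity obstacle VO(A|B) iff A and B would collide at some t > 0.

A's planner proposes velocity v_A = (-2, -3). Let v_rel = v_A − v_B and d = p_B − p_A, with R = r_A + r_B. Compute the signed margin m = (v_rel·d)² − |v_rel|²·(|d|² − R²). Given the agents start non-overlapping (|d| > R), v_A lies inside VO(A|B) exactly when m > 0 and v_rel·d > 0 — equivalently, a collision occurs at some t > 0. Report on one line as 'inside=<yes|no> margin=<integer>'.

d = (8, 5),  |d|² = 89;  R = 3+6 = 9,  c = 89−9² = 8
v_rel = (3, -5),  |v_rel|² = 34;  v_rel·d = (3)·(8) + (-5)·(5) = -1
34·t² + 2·t + 8 = 0  ⇒  m = (-1)² − 34·8 = -271
m = -271 < 0,  v_rel·d = -1 < 0  ⇒  outside

inside=no margin=-271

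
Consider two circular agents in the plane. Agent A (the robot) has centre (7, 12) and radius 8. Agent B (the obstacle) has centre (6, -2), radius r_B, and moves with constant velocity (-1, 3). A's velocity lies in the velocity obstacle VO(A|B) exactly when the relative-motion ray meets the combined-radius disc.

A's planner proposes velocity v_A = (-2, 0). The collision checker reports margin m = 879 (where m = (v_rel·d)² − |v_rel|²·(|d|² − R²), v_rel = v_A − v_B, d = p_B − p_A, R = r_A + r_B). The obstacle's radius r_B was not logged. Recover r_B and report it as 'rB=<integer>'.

m = 879
d = (-1, -14);  v_rel = (-1, -3),  |v_rel|² = 10
v_rel×d = (-1)·(-14) − (-3)·(-1) = 11
since m = R²·10 − 11²:  R² = (121 + 879) / 10 = 100
R = √100 = 10  ⇒  r_B = 10 − 8 = 2

rB=2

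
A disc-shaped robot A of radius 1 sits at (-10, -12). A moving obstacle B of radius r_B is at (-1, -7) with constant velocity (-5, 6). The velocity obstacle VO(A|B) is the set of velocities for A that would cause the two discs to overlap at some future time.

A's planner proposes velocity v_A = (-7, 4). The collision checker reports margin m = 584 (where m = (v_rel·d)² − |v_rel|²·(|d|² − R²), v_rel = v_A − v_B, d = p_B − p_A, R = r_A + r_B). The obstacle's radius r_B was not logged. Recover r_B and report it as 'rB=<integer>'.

m = 584
d = (9, 5);  v_rel = (-2, -2),  |v_rel|² = 8
v_rel×d = (-2)·(5) − (-2)·(9) = 8
since m = R²·8 − 8²:  R² = (64 + 584) / 8 = 81
R = √81 = 9  ⇒  r_B = 9 − 1 = 8

rB=8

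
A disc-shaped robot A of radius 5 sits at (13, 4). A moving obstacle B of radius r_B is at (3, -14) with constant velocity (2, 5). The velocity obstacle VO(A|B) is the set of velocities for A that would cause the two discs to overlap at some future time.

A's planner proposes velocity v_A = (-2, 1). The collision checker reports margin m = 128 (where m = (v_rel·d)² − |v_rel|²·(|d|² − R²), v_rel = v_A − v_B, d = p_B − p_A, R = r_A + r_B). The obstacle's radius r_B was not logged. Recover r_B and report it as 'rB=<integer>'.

m = 128
d = (-10, -18);  v_rel = (-4, -4),  |v_rel|² = 32
v_rel×d = (-4)·(-18) − (-4)·(-10) = 32
since m = R²·32 − 32²:  R² = (1024 + 128) / 32 = 36
R = √36 = 6  ⇒  r_B = 6 − 5 = 1

rB=1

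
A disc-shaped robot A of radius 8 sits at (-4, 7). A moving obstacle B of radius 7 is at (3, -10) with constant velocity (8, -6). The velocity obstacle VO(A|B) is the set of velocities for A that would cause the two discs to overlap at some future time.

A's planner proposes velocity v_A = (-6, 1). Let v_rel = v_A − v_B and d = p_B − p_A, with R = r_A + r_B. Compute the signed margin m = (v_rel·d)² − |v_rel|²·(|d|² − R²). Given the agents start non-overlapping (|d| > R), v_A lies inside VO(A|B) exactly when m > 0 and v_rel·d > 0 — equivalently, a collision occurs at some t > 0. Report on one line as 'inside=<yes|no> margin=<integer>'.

d = (7, -17),  |d|² = 338;  R = 8+7 = 15,  c = 338−15² = 113
v_rel = (-14, 7),  |v_rel|² = 245;  v_rel·d = (-14)·(7) + (7)·(-17) = -217
245·t² + 434·t + 113 = 0  ⇒  m = (-217)² − 245·113 = 19404
m = 19404 > 0,  v_rel·d = -217 < 0  ⇒  outside

inside=no margin=19404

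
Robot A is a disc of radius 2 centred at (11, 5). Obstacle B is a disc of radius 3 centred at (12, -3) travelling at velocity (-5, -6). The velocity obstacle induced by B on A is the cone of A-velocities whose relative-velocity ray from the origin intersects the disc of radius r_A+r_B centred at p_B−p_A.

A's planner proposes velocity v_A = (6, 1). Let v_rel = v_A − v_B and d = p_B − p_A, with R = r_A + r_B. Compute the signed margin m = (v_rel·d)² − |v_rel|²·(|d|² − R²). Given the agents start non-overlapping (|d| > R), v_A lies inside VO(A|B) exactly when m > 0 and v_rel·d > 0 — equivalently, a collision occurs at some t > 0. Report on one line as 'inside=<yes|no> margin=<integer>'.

d = (1, -8),  |d|² = 65;  R = 2+3 = 5,  c = 65−5² = 40
v_rel = (11, 7),  |v_rel|² = 170;  v_rel·d = (11)·(1) + (7)·(-8) = -45
170·t² + 90·t + 40 = 0  ⇒  m = (-45)² − 170·40 = -4775
m = -4775 < 0,  v_rel·d = -45 < 0  ⇒  outside

inside=no margin=-4775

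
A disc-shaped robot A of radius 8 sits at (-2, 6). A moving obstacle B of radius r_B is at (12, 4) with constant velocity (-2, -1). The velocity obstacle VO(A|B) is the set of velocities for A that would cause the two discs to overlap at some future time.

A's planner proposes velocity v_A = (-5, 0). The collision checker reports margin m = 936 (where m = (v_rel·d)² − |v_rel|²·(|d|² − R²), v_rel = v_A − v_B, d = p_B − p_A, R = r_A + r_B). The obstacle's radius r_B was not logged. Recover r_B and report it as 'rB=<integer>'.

m = 936
d = (14, -2);  v_rel = (-3, 1),  |v_rel|² = 10
v_rel×d = (-3)·(-2) − (1)·(14) = -8
since m = R²·10 − (-8)²:  R² = (64 + 936) / 10 = 100
R = √100 = 10  ⇒  r_B = 10 − 8 = 2

rB=2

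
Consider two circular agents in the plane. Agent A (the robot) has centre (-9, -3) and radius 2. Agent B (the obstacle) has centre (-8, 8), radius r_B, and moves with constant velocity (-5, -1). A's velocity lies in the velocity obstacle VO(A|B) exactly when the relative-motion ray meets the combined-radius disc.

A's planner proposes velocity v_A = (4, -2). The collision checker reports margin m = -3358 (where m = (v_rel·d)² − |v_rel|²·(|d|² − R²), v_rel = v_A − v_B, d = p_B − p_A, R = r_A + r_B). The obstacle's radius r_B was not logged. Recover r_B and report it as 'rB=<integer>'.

m = -3358
d = (1, 11);  v_rel = (9, -1),  |v_rel|² = 82
v_rel×d = (9)·(11) − (-1)·(1) = 100
since m = R²·82 − 100²:  R² = (10000 + -3358) / 82 = 81
R = √81 = 9  ⇒  r_B = 9 − 2 = 7

rB=7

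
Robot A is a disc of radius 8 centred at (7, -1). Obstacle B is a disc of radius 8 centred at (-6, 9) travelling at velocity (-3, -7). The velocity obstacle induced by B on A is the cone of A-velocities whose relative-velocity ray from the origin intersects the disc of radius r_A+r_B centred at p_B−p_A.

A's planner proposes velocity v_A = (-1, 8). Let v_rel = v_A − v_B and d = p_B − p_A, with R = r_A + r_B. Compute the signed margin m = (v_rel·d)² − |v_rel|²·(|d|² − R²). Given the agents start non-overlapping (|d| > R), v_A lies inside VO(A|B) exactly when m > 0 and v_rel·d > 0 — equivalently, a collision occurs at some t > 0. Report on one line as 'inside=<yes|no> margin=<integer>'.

d = (-13, 10),  |d|² = 269;  R = 8+8 = 16,  c = 269−16² = 13
v_rel = (2, 15),  |v_rel|² = 229;  v_rel·d = (2)·(-13) + (15)·(10) = 124
229·t² − 248·t + 13 = 0  ⇒  m = 124² − 229·13 = 12399
m = 12399 > 0,  v_rel·d = 124 > 0  ⇒  inside

inside=yes margin=12399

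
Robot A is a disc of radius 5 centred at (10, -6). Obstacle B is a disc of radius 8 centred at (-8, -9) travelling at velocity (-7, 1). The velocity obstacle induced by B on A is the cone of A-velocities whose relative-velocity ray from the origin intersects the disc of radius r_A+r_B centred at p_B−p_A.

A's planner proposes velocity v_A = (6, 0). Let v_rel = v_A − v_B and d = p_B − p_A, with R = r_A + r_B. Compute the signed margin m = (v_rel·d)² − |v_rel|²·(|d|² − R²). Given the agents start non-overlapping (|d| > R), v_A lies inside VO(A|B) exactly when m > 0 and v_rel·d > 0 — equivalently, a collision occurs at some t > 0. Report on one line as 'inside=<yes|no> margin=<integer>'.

d = (-18, -3),  |d|² = 333;  R = 5+8 = 13,  c = 333−13² = 164
v_rel = (13, -1),  |v_rel|² = 170;  v_rel·d = (13)·(-18) + (-1)·(-3) = -231
170·t² + 462·t + 164 = 0  ⇒  m = (-231)² − 170·164 = 25481
m = 25481 > 0,  v_rel·d = -231 < 0  ⇒  outside

inside=no margin=25481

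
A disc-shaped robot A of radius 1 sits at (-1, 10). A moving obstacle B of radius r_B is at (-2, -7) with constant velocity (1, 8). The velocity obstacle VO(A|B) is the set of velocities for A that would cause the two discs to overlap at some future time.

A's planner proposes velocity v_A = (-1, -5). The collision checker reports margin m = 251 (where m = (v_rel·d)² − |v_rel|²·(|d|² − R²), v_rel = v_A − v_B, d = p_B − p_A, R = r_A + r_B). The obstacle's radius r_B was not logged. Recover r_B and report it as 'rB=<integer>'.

m = 251
d = (-1, -17);  v_rel = (-2, -13),  |v_rel|² = 173
v_rel×d = (-2)·(-17) − (-13)·(-1) = 21
since m = R²·173 − 21²:  R² = (441 + 251) / 173 = 4
R = √4 = 2  ⇒  r_B = 2 − 1 = 1

rB=1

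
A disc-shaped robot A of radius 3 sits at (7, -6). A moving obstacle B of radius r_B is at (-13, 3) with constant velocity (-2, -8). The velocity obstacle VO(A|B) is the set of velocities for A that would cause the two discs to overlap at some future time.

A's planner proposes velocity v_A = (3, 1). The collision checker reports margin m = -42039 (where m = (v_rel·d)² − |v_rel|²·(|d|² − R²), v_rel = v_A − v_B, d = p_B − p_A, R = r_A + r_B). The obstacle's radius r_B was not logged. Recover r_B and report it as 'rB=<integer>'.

m = -42039
d = (-20, 9);  v_rel = (5, 9),  |v_rel|² = 106
v_rel×d = (5)·(9) − (9)·(-20) = 225
since m = R²·106 − 225²:  R² = (50625 + -42039) / 106 = 81
R = √81 = 9  ⇒  r_B = 9 − 3 = 6

rB=6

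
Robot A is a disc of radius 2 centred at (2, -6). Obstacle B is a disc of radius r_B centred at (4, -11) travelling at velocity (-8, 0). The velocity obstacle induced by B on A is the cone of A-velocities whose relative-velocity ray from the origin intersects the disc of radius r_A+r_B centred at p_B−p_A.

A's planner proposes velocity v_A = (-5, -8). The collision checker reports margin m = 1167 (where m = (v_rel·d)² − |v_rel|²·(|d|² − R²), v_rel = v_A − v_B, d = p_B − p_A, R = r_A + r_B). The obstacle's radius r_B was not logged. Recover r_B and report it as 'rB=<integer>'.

m = 1167
d = (2, -5);  v_rel = (3, -8),  |v_rel|² = 73
v_rel×d = (3)·(-5) − (-8)·(2) = 1
since m = R²·73 − 1²:  R² = (1 + 1167) / 73 = 16
R = √16 = 4  ⇒  r_B = 4 − 2 = 2

rB=2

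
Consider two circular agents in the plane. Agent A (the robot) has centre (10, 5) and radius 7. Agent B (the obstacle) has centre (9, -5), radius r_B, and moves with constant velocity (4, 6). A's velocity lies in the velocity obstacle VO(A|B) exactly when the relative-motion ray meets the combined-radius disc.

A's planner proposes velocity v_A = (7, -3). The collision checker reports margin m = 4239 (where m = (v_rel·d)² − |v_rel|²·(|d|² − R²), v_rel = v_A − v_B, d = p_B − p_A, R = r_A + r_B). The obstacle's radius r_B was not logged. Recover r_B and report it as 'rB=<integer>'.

m = 4239
d = (-1, -10);  v_rel = (3, -9),  |v_rel|² = 90
v_rel×d = (3)·(-10) − (-9)·(-1) = -39
since m = R²·90 − (-39)²:  R² = (1521 + 4239) / 90 = 64
R = √64 = 8  ⇒  r_B = 8 − 7 = 1

rB=1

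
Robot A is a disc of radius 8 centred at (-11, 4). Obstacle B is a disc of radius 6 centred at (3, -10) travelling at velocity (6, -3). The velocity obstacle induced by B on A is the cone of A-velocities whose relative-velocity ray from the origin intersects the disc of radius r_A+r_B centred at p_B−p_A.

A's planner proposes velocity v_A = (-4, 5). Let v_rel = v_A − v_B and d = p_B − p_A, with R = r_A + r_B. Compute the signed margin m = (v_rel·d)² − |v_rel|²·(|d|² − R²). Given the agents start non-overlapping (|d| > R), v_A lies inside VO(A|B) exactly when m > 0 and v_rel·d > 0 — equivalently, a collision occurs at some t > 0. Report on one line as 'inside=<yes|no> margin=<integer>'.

d = (14, -14),  |d|² = 392;  R = 8+6 = 14,  c = 392−14² = 196
v_rel = (-10, 8),  |v_rel|² = 164;  v_rel·d = (-10)·(14) + (8)·(-14) = -252
164·t² + 504·t + 196 = 0  ⇒  m = (-252)² − 164·196 = 31360
m = 31360 > 0,  v_rel·d = -252 < 0  ⇒  outside

inside=no margin=31360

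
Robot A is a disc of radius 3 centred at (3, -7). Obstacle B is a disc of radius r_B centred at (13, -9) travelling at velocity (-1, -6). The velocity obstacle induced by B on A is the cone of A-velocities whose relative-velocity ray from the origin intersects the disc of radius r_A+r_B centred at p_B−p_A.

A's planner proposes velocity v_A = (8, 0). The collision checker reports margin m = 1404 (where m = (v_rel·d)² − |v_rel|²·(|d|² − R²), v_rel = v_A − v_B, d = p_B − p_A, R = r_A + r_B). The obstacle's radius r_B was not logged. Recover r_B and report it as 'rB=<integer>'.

m = 1404
d = (10, -2);  v_rel = (9, 6),  |v_rel|² = 117
v_rel×d = (9)·(-2) − (6)·(10) = -78
since m = R²·117 − (-78)²:  R² = (6084 + 1404) / 117 = 64
R = √64 = 8  ⇒  r_B = 8 − 3 = 5

rB=5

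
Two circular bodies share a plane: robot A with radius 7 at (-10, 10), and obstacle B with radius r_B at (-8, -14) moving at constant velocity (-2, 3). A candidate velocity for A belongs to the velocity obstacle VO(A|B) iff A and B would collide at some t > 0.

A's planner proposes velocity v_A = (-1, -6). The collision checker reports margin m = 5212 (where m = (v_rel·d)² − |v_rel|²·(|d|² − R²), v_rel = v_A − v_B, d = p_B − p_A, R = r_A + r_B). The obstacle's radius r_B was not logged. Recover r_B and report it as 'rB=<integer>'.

m = 5212
d = (2, -24);  v_rel = (1, -9),  |v_rel|² = 82
v_rel×d = (1)·(-24) − (-9)·(2) = -6
since m = R²·82 − (-6)²:  R² = (36 + 5212) / 82 = 64
R = √64 = 8  ⇒  r_B = 8 − 7 = 1

rB=1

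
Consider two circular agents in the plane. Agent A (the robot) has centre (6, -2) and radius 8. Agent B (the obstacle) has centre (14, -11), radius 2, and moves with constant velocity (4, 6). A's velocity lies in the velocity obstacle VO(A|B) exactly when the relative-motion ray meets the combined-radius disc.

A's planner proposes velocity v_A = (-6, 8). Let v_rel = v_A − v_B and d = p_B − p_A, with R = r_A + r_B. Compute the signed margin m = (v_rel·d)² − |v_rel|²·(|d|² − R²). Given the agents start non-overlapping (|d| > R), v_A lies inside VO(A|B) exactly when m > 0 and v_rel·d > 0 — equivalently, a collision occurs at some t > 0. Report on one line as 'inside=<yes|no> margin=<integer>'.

d = (8, -9),  |d|² = 145;  R = 8+2 = 10,  c = 145−10² = 45
v_rel = (-10, 2),  |v_rel|² = 104;  v_rel·d = (-10)·(8) + (2)·(-9) = -98
104·t² + 196·t + 45 = 0  ⇒  m = (-98)² − 104·45 = 4924
m = 4924 > 0,  v_rel·d = -98 < 0  ⇒  outside

inside=no margin=4924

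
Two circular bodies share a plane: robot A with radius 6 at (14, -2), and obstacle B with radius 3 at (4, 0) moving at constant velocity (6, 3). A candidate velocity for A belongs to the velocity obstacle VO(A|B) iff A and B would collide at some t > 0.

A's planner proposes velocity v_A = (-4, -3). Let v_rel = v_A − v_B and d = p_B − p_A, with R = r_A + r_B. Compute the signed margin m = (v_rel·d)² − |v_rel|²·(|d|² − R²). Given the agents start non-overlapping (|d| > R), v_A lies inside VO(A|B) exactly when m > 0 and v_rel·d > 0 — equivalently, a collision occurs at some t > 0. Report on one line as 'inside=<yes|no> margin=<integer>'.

d = (-10, 2),  |d|² = 104;  R = 6+3 = 9,  c = 104−9² = 23
v_rel = (-10, -6),  |v_rel|² = 136;  v_rel·d = (-10)·(-10) + (-6)·(2) = 88
136·t² − 176·t + 23 = 0  ⇒  m = 88² − 136·23 = 4616
m = 4616 > 0,  v_rel·d = 88 > 0  ⇒  inside

inside=yes margin=4616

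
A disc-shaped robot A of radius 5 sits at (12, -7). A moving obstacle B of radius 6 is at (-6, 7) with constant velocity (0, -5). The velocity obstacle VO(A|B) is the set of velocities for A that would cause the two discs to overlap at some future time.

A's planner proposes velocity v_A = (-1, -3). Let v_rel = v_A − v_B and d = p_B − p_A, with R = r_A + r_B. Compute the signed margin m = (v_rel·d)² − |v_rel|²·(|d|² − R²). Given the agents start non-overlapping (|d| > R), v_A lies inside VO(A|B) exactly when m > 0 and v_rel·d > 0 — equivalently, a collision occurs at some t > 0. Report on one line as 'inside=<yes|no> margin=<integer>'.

d = (-18, 14),  |d|² = 520;  R = 5+6 = 11,  c = 520−11² = 399
v_rel = (-1, 2),  |v_rel|² = 5;  v_rel·d = (-1)·(-18) + (2)·(14) = 46
5·t² − 92·t + 399 = 0  ⇒  m = 46² − 5·399 = 121
m = 121 > 0,  v_rel·d = 46 > 0  ⇒  inside

inside=yes margin=121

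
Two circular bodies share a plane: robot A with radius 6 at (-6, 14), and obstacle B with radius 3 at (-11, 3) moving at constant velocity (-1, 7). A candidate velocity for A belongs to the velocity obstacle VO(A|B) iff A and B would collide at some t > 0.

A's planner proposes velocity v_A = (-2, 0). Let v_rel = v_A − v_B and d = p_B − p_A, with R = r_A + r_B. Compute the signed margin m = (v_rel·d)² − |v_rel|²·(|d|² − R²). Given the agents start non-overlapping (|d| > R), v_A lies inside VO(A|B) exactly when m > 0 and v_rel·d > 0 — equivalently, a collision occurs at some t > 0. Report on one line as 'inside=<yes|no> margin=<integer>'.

d = (-5, -11),  |d|² = 146;  R = 6+3 = 9,  c = 146−9² = 65
v_rel = (-1, -7),  |v_rel|² = 50;  v_rel·d = (-1)·(-5) + (-7)·(-11) = 82
50·t² − 164·t + 65 = 0  ⇒  m = 82² − 50·65 = 3474
m = 3474 > 0,  v_rel·d = 82 > 0  ⇒  inside

inside=yes margin=3474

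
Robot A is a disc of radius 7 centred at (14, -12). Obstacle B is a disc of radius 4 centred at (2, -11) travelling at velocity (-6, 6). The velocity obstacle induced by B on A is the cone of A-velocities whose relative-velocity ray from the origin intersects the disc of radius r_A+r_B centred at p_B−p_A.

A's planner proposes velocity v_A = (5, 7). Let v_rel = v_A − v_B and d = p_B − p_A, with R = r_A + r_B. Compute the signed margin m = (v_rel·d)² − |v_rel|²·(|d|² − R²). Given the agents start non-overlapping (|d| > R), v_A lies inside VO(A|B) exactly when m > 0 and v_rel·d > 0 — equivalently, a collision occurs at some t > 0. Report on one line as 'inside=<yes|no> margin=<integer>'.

d = (-12, 1),  |d|² = 145;  R = 7+4 = 11,  c = 145−11² = 24
v_rel = (11, 1),  |v_rel|² = 122;  v_rel·d = (11)·(-12) + (1)·(1) = -131
122·t² + 262·t + 24 = 0  ⇒  m = (-131)² − 122·24 = 14233
m = 14233 > 0,  v_rel·d = -131 < 0  ⇒  outside

inside=no margin=14233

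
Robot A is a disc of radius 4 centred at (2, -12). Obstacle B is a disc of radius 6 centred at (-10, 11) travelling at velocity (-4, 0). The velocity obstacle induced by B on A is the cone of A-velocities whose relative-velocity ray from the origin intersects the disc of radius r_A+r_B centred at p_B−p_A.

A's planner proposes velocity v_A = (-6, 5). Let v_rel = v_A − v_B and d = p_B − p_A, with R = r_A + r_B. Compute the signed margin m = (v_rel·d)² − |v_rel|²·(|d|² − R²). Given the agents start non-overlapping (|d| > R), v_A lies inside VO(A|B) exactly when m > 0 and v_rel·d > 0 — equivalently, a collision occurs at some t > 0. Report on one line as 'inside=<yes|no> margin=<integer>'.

d = (-12, 23),  |d|² = 673;  R = 4+6 = 10,  c = 673−10² = 573
v_rel = (-2, 5),  |v_rel|² = 29;  v_rel·d = (-2)·(-12) + (5)·(23) = 139
29·t² − 278·t + 573 = 0  ⇒  m = 139² − 29·573 = 2704
m = 2704 > 0,  v_rel·d = 139 > 0  ⇒  inside

inside=yes margin=2704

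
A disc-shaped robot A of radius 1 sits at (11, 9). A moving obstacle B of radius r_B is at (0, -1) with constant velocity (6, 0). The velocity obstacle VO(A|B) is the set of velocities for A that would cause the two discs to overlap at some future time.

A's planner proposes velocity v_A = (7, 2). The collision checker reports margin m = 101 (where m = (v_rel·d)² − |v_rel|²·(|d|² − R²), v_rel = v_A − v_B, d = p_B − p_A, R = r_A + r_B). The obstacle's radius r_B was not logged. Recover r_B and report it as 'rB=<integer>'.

m = 101
d = (-11, -10);  v_rel = (1, 2),  |v_rel|² = 5
v_rel×d = (1)·(-10) − (2)·(-11) = 12
since m = R²·5 − 12²:  R² = (144 + 101) / 5 = 49
R = √49 = 7  ⇒  r_B = 7 − 1 = 6

rB=6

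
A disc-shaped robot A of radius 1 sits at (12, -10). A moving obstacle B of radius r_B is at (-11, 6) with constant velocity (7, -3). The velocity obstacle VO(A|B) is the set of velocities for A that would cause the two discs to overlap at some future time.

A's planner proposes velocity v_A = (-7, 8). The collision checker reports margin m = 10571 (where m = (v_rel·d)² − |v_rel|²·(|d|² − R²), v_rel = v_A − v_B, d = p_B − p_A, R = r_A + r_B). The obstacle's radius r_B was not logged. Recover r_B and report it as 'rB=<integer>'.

m = 10571
d = (-23, 16);  v_rel = (-14, 11),  |v_rel|² = 317
v_rel×d = (-14)·(16) − (11)·(-23) = 29
since m = R²·317 − 29²:  R² = (841 + 10571) / 317 = 36
R = √36 = 6  ⇒  r_B = 6 − 1 = 5

rB=5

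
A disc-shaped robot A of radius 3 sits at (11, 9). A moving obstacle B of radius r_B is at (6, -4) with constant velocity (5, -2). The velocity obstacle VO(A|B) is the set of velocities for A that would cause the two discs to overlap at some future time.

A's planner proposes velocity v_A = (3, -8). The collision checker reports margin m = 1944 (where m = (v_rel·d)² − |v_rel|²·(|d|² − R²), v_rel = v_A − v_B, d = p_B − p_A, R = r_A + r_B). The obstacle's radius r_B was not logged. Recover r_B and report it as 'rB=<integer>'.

m = 1944
d = (-5, -13);  v_rel = (-2, -6),  |v_rel|² = 40
v_rel×d = (-2)·(-13) − (-6)·(-5) = -4
since m = R²·40 − (-4)²:  R² = (16 + 1944) / 40 = 49
R = √49 = 7  ⇒  r_B = 7 − 3 = 4

rB=4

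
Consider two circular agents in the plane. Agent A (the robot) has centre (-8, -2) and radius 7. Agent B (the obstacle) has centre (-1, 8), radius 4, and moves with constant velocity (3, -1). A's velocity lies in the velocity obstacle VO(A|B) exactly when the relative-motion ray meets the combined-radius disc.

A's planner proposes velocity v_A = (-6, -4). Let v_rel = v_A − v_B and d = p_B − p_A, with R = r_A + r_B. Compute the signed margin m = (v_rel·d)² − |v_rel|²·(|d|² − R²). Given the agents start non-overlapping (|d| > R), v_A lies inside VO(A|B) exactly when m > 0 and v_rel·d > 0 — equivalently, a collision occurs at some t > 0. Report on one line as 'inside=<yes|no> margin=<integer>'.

d = (7, 10),  |d|² = 149;  R = 7+4 = 11,  c = 149−11² = 28
v_rel = (-9, -3),  |v_rel|² = 90;  v_rel·d = (-9)·(7) + (-3)·(10) = -93
90·t² + 186·t + 28 = 0  ⇒  m = (-93)² − 90·28 = 6129
m = 6129 > 0,  v_rel·d = -93 < 0  ⇒  outside

inside=no margin=6129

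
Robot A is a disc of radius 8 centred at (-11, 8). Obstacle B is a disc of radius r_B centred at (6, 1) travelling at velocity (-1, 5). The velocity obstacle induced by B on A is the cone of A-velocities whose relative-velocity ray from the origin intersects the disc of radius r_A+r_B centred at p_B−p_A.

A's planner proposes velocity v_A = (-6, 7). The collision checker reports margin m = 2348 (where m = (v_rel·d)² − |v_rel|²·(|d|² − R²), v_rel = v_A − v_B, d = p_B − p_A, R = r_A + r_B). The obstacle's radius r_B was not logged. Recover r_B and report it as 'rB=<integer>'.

m = 2348
d = (17, -7);  v_rel = (-5, 2),  |v_rel|² = 29
v_rel×d = (-5)·(-7) − (2)·(17) = 1
since m = R²·29 − 1²:  R² = (1 + 2348) / 29 = 81
R = √81 = 9  ⇒  r_B = 9 − 8 = 1

rB=1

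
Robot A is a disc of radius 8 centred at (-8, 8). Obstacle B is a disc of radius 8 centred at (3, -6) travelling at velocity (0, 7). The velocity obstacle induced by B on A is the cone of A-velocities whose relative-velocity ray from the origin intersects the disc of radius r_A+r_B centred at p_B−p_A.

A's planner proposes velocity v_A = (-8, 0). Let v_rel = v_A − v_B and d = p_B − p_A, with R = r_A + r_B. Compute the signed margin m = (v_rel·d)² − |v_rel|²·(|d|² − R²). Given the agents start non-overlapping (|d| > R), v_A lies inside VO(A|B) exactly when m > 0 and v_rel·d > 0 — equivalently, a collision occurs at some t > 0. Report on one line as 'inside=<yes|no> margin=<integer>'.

d = (11, -14),  |d|² = 317;  R = 8+8 = 16,  c = 317−16² = 61
v_rel = (-8, -7),  |v_rel|² = 113;  v_rel·d = (-8)·(11) + (-7)·(-14) = 10
113·t² − 20·t + 61 = 0  ⇒  m = 10² − 113·61 = -6793
m = -6793 < 0,  v_rel·d = 10 > 0  ⇒  outside

inside=no margin=-6793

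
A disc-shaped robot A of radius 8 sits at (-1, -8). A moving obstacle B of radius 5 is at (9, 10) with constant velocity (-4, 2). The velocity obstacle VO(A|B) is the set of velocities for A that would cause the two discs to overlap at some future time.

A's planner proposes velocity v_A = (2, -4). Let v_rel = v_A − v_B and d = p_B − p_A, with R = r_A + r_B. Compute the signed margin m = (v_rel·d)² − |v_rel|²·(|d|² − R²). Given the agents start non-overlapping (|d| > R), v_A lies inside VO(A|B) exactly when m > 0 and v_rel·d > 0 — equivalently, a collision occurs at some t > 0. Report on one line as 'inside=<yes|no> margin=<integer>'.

d = (10, 18),  |d|² = 424;  R = 8+5 = 13,  c = 424−13² = 255
v_rel = (6, -6),  |v_rel|² = 72;  v_rel·d = (6)·(10) + (-6)·(18) = -48
72·t² + 96·t + 255 = 0  ⇒  m = (-48)² − 72·255 = -16056
m = -16056 < 0,  v_rel·d = -48 < 0  ⇒  outside

inside=no margin=-16056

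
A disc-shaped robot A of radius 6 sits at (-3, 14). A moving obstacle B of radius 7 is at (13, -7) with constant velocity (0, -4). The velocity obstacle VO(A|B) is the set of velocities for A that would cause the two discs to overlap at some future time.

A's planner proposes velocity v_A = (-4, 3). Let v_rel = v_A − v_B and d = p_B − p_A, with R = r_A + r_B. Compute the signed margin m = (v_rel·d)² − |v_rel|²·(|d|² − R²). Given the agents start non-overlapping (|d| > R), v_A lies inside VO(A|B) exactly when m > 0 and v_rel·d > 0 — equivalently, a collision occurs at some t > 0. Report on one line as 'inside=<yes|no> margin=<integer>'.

d = (16, -21),  |d|² = 697;  R = 6+7 = 13,  c = 697−13² = 528
v_rel = (-4, 7),  |v_rel|² = 65;  v_rel·d = (-4)·(16) + (7)·(-21) = -211
65·t² + 422·t + 528 = 0  ⇒  m = (-211)² − 65·528 = 10201
m = 10201 > 0,  v_rel·d = -211 < 0  ⇒  outside

inside=no margin=10201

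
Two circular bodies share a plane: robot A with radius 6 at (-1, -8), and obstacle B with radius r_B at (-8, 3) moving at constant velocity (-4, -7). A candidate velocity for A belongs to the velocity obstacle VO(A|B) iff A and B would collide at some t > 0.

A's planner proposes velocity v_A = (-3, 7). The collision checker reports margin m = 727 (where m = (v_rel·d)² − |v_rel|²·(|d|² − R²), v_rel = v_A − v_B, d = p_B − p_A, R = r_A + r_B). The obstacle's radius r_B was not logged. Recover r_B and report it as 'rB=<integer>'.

m = 727
d = (-7, 11);  v_rel = (1, 14),  |v_rel|² = 197
v_rel×d = (1)·(11) − (14)·(-7) = 109
since m = R²·197 − 109²:  R² = (11881 + 727) / 197 = 64
R = √64 = 8  ⇒  r_B = 8 − 6 = 2

rB=2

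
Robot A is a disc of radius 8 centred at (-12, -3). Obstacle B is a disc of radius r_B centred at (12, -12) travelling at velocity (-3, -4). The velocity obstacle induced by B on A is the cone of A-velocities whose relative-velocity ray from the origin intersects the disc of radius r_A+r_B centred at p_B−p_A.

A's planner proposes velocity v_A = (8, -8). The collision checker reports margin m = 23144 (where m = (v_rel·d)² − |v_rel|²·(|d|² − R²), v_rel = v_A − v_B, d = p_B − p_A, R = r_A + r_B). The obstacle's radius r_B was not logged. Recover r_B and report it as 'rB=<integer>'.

m = 23144
d = (24, -9);  v_rel = (11, -4),  |v_rel|² = 137
v_rel×d = (11)·(-9) − (-4)·(24) = -3
since m = R²·137 − (-3)²:  R² = (9 + 23144) / 137 = 169
R = √169 = 13  ⇒  r_B = 13 − 8 = 5

rB=5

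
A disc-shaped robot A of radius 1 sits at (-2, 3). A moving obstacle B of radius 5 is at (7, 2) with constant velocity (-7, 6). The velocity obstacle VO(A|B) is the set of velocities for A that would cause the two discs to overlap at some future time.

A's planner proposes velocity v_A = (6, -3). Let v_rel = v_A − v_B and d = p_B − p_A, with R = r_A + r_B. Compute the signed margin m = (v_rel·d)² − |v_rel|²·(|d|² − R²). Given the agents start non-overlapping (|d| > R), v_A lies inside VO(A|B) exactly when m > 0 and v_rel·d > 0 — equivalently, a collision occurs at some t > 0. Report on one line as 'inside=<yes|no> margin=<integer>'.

d = (9, -1),  |d|² = 82;  R = 1+5 = 6,  c = 82−6² = 46
v_rel = (13, -9),  |v_rel|² = 250;  v_rel·d = (13)·(9) + (-9)·(-1) = 126
250·t² − 252·t + 46 = 0  ⇒  m = 126² − 250·46 = 4376
m = 4376 > 0,  v_rel·d = 126 > 0  ⇒  inside

inside=yes margin=4376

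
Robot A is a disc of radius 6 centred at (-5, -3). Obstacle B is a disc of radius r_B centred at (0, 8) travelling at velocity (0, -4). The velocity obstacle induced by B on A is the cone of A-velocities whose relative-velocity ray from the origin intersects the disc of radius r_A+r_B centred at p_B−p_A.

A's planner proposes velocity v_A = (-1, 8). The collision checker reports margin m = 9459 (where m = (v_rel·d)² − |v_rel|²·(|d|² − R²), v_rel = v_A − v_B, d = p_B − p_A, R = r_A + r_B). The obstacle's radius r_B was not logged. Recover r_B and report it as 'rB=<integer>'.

m = 9459
d = (5, 11);  v_rel = (-1, 12),  |v_rel|² = 145
v_rel×d = (-1)·(11) − (12)·(5) = -71
since m = R²·145 − (-71)²:  R² = (5041 + 9459) / 145 = 100
R = √100 = 10  ⇒  r_B = 10 − 6 = 4

rB=4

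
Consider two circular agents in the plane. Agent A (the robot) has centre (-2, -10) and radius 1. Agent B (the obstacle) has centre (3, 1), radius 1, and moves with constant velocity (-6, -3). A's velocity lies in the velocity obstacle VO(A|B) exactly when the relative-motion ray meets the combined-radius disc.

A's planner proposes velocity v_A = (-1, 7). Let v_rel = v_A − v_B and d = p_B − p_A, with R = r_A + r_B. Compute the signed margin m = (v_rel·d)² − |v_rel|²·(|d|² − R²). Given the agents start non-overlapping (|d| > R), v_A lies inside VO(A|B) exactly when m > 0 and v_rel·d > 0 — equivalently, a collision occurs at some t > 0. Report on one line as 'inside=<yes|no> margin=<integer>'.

d = (5, 11),  |d|² = 146;  R = 1+1 = 2,  c = 146−2² = 142
v_rel = (5, 10),  |v_rel|² = 125;  v_rel·d = (5)·(5) + (10)·(11) = 135
125·t² − 270·t + 142 = 0  ⇒  m = 135² − 125·142 = 475
m = 475 > 0,  v_rel·d = 135 > 0  ⇒  inside

inside=yes margin=475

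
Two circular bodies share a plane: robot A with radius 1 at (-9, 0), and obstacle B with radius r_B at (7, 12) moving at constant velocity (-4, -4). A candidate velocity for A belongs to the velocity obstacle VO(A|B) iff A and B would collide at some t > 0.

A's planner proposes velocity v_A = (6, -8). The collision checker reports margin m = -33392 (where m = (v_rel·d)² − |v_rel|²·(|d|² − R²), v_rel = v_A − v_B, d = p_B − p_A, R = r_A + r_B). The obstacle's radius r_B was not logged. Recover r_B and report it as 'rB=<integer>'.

m = -33392
d = (16, 12);  v_rel = (10, -4),  |v_rel|² = 116
v_rel×d = (10)·(12) − (-4)·(16) = 184
since m = R²·116 − 184²:  R² = (33856 + -33392) / 116 = 4
R = √4 = 2  ⇒  r_B = 2 − 1 = 1

rB=1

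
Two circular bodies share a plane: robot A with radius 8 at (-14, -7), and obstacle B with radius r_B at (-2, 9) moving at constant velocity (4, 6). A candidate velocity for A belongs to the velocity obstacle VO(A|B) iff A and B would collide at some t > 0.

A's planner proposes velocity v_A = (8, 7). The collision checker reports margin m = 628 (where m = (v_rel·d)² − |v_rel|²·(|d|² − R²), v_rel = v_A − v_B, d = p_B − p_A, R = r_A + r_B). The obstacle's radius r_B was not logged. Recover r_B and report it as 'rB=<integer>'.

m = 628
d = (12, 16);  v_rel = (4, 1),  |v_rel|² = 17
v_rel×d = (4)·(16) − (1)·(12) = 52
since m = R²·17 − 52²:  R² = (2704 + 628) / 17 = 196
R = √196 = 14  ⇒  r_B = 14 − 8 = 6

rB=6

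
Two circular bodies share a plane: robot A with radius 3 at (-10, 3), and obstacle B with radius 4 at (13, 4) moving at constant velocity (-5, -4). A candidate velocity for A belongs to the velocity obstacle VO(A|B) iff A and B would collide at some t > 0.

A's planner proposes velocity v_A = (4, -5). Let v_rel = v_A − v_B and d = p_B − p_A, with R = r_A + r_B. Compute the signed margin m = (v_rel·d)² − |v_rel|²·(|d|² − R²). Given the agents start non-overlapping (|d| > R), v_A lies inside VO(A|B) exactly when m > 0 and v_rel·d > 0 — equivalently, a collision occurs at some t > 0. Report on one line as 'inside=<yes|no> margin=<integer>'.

d = (23, 1),  |d|² = 530;  R = 3+4 = 7,  c = 530−7² = 481
v_rel = (9, -1),  |v_rel|² = 82;  v_rel·d = (9)·(23) + (-1)·(1) = 206
82·t² − 412·t + 481 = 0  ⇒  m = 206² − 82·481 = 2994
m = 2994 > 0,  v_rel·d = 206 > 0  ⇒  inside

inside=yes margin=2994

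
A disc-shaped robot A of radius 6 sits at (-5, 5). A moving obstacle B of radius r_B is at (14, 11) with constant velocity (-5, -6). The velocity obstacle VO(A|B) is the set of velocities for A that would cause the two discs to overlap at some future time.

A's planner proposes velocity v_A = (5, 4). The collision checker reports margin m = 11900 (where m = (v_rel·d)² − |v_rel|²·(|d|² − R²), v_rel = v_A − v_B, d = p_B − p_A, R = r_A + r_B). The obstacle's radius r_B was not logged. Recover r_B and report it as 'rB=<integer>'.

m = 11900
d = (19, 6);  v_rel = (10, 10),  |v_rel|² = 200
v_rel×d = (10)·(6) − (10)·(19) = -130
since m = R²·200 − (-130)²:  R² = (16900 + 11900) / 200 = 144
R = √144 = 12  ⇒  r_B = 12 − 6 = 6

rB=6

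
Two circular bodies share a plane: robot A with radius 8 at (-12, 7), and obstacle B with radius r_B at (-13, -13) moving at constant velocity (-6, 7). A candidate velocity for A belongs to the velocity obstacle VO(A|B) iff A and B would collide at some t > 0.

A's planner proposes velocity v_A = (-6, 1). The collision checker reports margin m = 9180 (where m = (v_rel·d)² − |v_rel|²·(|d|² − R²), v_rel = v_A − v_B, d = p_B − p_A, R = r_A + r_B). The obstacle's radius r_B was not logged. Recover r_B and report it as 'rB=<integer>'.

m = 9180
d = (-1, -20);  v_rel = (0, -6),  |v_rel|² = 36
v_rel×d = (0)·(-20) − (-6)·(-1) = -6
since m = R²·36 − (-6)²:  R² = (36 + 9180) / 36 = 256
R = √256 = 16  ⇒  r_B = 16 − 8 = 8

rB=8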